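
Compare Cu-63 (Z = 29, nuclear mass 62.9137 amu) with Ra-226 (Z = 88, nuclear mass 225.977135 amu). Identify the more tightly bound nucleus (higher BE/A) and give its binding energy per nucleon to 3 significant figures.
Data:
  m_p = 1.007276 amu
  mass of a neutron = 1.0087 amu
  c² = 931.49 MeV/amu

Cu-63; 8.77 MeV/nucleon

Cu-63: Σm = 29(1.007276) + 34(1.0087) = 63.506804 amu; Δm = 0.593104 amu; E_B = 552.47 MeV; E_B/A = 8.769 MeV
Ra-226: Σm = 88(1.007276) + 138(1.0087) = 227.840888 amu; Δm = 1.863753 amu; E_B = 1736.1 MeV; E_B/A = 7.682 MeV
Cu-63 has the higher binding energy per nucleon, so it is the more tightly bound nucleus.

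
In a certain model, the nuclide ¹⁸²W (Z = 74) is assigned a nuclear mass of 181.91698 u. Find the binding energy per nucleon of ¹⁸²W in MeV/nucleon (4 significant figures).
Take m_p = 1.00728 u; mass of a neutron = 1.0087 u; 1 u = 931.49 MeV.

The nucleus contains 74 protons and 182 − 74 = 108 neutrons.
Σm = 74·m_p + 108·m_n = 74.53872 + 108.9396 = 183.47832 u
The mass defect is 183.47832 − 181.91698 = 1.56134 u.
Binding energy = Δm·c² = 1.56134 × 931.49 MeV/u = 1454.37 MeV
BE/A = 1454.37 MeV / 182 = 7.991 MeV/nucleon

7.991 MeV/nucleon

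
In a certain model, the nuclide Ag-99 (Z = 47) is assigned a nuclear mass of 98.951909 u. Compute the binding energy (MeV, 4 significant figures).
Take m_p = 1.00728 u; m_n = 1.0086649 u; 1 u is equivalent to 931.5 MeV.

Z = 47, so N = A − Z = 99 − 47 = 52.
Σm = 47·m_p + 52·m_n = 47.34216 + 52.4505748 = 99.7927348 u
Mass defect Δm = 99.7927348 − 98.951909 = 0.8408258 u
E_B = 0.8408258 × 931.5 = 783.229 MeV

783.2 MeV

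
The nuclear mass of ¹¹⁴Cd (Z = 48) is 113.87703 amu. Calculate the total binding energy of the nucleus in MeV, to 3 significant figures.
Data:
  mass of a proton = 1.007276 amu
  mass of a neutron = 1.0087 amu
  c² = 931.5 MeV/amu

975 MeV

The nucleus contains 48 protons and 114 − 48 = 66 neutrons.
Σm = 48·m_p + 66·m_n = 48.349248 + 66.5742 = 114.923448 amu
The mass defect is 114.923448 − 113.87703 = 1.046418 amu.
Binding energy = Δm·c² = 1.046418 × 931.5 MeV/amu = 974.738 MeV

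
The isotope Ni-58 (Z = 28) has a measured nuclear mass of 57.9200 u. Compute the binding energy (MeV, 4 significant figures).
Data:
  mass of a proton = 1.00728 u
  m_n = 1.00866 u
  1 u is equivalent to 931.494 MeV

Mass of separated nucleons = 28(1.00728) + 30(1.00866) = 28.20384 + 30.25980 = 58.46364 u
The mass defect is 58.46364 − 57.9200 = 0.54364 u.
Binding energy = Δm·c² = 0.54364 × 931.494 MeV/u = 506.397 MeV

506.4 MeV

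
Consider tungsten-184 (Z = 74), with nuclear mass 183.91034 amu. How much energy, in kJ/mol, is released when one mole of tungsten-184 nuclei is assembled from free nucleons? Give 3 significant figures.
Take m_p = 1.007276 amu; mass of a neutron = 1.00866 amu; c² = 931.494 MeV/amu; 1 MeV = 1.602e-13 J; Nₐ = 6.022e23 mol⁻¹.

1.42e+11 kJ/mol

The nucleus contains 74 protons and 184 − 74 = 110 neutrons.
Σm = 74·m_p + 110·m_n = 74.538424 + 110.95260 = 185.491024 amu
Δm = 185.491024 − 183.91034 = 1.580684 amu
Binding energy = Δm·c² = 1.580684 × 931.494 MeV/amu = 1472.40 MeV
Per nucleus in joules: 1472.40 MeV × 1.602e-13 J/MeV = 2.3588e-10 J
Per mole: 2.3588e-10 J × 6.022e23 mol⁻¹ = 1.4205e+14 J/mol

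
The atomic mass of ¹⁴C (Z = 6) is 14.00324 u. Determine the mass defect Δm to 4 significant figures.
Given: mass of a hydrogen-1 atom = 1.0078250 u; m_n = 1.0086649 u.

The nucleus contains 6 protons and 14 − 6 = 8 neutrons.
Mass of separated nucleons = 6(1.0078250) + 8(1.0086649) = 6.0469500 + 8.0693192 = 14.1162692 u
The mass defect is 14.1162692 − 14.00324 = 0.1130292 u.

0.1130 u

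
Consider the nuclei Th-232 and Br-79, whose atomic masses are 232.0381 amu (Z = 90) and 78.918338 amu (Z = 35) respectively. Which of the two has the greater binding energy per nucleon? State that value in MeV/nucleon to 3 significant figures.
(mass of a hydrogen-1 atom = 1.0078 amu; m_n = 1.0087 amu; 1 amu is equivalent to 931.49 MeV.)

Br-79; 8.70 MeV/nucleon

Th-232: Σm = 90(1.0078) + 142(1.0087) = 233.9374 amu; Δm = 1.8993 amu; E_B = 1769.2 MeV; E_B/A = 7.626 MeV
Br-79: Σm = 35(1.0078) + 44(1.0087) = 79.6558 amu; Δm = 0.737462 amu; E_B = 686.94 MeV; E_B/A = 8.695 MeV
Br-79 has the higher binding energy per nucleon, so it is the more tightly bound nucleus.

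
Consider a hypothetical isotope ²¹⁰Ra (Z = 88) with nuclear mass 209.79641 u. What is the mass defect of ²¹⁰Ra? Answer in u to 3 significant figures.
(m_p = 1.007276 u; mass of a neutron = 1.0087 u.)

1.91 u

The nucleus contains 88 protons and 210 − 88 = 122 neutrons.
Σm = 88·m_p + 122·m_n = 88.640288 + 123.0614 = 211.701688 u
Mass defect Δm = 211.701688 − 209.79641 = 1.905278 u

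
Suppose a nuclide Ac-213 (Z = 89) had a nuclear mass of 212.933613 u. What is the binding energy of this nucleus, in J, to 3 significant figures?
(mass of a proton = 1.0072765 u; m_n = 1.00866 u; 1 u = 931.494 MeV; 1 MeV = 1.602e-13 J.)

2.67e-10 J

Total constituent mass: 89 × 1.0072765 + 124 × 1.00866 = 214.7214485 u
Mass defect Δm = 214.7214485 − 212.933613 = 1.7878355 u
Converting to energy: 1.7878355 u × 931.494 MeV/u = 1665.36 MeV
In joules: 1665.36 MeV × 1.602e-13 J/MeV = 2.6679e-10 J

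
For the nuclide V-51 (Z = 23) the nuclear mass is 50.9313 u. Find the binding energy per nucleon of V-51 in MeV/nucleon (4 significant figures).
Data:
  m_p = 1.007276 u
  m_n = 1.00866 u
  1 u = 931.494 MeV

8.740 MeV/nucleon

The nucleus contains 23 protons and 51 − 23 = 28 neutrons.
Mass of separated nucleons = 23(1.007276) + 28(1.00866) = 23.167348 + 28.24248 = 51.409828 u
Mass defect Δm = 51.409828 − 50.9313 = 0.478528 u
E_B = 0.478528 × 931.494 = 445.746 MeV
BE/A = 445.746 MeV / 51 = 8.740 MeV/nucleon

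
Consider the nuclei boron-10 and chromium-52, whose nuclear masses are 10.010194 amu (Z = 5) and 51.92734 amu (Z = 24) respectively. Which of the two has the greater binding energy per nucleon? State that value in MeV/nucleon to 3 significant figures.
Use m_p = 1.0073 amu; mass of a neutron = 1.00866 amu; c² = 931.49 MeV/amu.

boron-10: Σm = 5(1.0073) + 5(1.00866) = 10.07980 amu; Δm = 0.069606 amu; E_B = 64.837 MeV; E_B/A = 6.484 MeV
chromium-52: Σm = 24(1.0073) + 28(1.00866) = 52.41768 amu; Δm = 0.49034 amu; E_B = 456.75 MeV; E_B/A = 8.784 MeV
chromium-52 has the higher binding energy per nucleon, so it is the more tightly bound nucleus.

chromium-52; 8.78 MeV/nucleon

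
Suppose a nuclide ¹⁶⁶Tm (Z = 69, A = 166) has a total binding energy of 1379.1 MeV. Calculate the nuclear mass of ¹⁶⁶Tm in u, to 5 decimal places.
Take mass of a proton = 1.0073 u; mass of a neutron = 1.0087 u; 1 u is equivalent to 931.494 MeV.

165.86708 u

Mass defect = 1379.1 MeV / (931.494 MeV/u) = 1.4805248 u
Constituent mass = 69(1.0073) + 97(1.0087) = 167.3476 u
Nuclear mass = 167.3476 − 1.4805248 = 165.8670752 u ≈ 165.86708 u (to 5 decimal places)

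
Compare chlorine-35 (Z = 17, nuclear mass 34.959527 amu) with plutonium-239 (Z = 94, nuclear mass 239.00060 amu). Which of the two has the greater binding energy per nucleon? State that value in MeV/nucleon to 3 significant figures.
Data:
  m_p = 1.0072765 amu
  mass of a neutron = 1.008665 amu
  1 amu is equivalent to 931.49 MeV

chlorine-35: Σm = 17(1.0072765) + 18(1.008665) = 35.2796705 amu; Δm = 0.3201435 amu; E_B = 298.21 MeV; E_B/A = 8.520 MeV
plutonium-239: Σm = 94(1.0072765) + 145(1.008665) = 240.9404160 amu; Δm = 1.9398160 amu; E_B = 1806.9 MeV; E_B/A = 7.560 MeV
chlorine-35 has the higher binding energy per nucleon, so it is the more tightly bound nucleus.

chlorine-35; 8.52 MeV/nucleon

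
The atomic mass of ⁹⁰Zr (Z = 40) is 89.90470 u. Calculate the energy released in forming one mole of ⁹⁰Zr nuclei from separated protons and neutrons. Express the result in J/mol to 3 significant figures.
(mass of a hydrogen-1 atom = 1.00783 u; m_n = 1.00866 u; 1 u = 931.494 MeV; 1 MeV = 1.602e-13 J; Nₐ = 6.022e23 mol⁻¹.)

The nucleus contains 40 protons and 90 − 40 = 50 neutrons.
Mass of separated nucleons = 40(1.00783) + 50(1.00866) = 40.31320 + 50.43300 = 90.74620 u
The mass defect is 90.74620 − 89.90470 = 0.84150 u.
E_B = 0.84150 × 931.494 = 783.852 MeV
Per nucleus in joules: 783.852 MeV × 1.602e-13 J/MeV = 1.2557e-10 J
Per mole: 1.2557e-10 J × 6.022e23 mol⁻¹ = 7.5618e+13 J/mol

7.56e+13 J/mol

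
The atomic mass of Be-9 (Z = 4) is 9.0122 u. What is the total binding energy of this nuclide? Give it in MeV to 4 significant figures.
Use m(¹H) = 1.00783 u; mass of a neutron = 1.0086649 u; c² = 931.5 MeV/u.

Total constituent mass: 4 × 1.00783 + 5 × 1.0086649 = 9.0746445 u
Mass defect Δm = 9.0746445 − 9.0122 = 0.0624445 u
Binding energy = Δm·c² = 0.0624445 × 931.5 MeV/u = 58.1671 MeV

58.17 MeV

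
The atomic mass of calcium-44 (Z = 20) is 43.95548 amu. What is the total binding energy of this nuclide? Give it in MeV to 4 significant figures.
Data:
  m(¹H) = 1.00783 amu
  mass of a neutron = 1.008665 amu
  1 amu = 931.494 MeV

381.1 MeV

Z = 20, so N = A − Z = 44 − 20 = 24.
Σm = 20·m(¹H) + 24·m_n = 20.15660 + 24.207960 = 44.364560 amu
The mass defect is 44.364560 − 43.95548 = 0.409080 amu.
E_B = 0.409080 × 931.494 = 381.056 MeV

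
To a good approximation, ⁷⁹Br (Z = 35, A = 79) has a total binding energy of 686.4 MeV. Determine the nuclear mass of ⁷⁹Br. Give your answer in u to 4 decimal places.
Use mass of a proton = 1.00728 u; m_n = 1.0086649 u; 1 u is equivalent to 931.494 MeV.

78.8992 u

Mass defect = 686.4 MeV / (931.494 MeV/u) = 0.736881 u
Constituent mass = 35(1.00728) + 44(1.0086649) = 79.6360556 u
Nuclear mass = 79.6360556 − 0.736881 = 78.8991746 u ≈ 78.8992 u (to 4 decimal places)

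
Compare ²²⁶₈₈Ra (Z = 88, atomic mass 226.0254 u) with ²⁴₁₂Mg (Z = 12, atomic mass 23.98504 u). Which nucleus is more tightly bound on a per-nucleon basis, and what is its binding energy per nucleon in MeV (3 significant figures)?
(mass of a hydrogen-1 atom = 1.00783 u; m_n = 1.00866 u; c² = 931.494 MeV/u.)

²⁴₁₂Mg; 8.26 MeV/nucleon

²²⁶₈₈Ra: Σm = 88(1.00783) + 138(1.00866) = 227.88412 u; Δm = 1.85872 u; E_B = 1731.4 MeV; E_B/A = 7.661 MeV
²⁴₁₂Mg: Σm = 12(1.00783) + 12(1.00866) = 24.19788 u; Δm = 0.21284 u; E_B = 198.26 MeV; E_B/A = 8.261 MeV
²⁴₁₂Mg has the higher binding energy per nucleon, so it is the more tightly bound nucleus.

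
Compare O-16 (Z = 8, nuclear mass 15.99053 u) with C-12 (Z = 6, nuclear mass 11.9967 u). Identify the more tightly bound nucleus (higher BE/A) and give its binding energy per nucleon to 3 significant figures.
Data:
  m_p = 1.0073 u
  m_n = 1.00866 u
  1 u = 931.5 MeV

O-16: Σm = 8(1.0073) + 8(1.00866) = 16.12768 u; Δm = 0.13715 u; E_B = 127.755 MeV; E_B/A = 7.9847 MeV
C-12: Σm = 6(1.0073) + 6(1.00866) = 12.09576 u; Δm = 0.09906 u; E_B = 92.274 MeV; E_B/A = 7.690 MeV
O-16 has the higher binding energy per nucleon, so it is the more tightly bound nucleus.

O-16; 7.98 MeV/nucleon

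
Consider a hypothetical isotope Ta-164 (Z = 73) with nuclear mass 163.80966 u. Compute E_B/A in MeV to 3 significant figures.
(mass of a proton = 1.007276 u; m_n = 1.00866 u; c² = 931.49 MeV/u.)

8.57 MeV/nucleon

Total constituent mass: 73 × 1.007276 + 91 × 1.00866 = 165.319208 u
Δm = 165.319208 − 163.80966 = 1.509548 u
Binding energy = Δm·c² = 1.509548 × 931.49 MeV/u = 1406.13 MeV
BE/A = 1406.13 MeV / 164 = 8.574 MeV/nucleon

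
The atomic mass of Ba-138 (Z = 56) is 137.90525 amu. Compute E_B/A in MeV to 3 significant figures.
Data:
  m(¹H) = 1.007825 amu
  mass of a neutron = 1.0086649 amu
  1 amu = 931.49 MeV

8.39 MeV/nucleon

The nucleus contains 56 protons and 138 − 56 = 82 neutrons.
Mass of separated nucleons = 56(1.007825) + 82(1.0086649) = 56.438200 + 82.7105218 = 139.1487218 amu
Δm = 139.1487218 − 137.90525 = 1.2434718 amu
Converting to energy: 1.2434718 amu × 931.49 MeV/amu = 1158.28 MeV
Per nucleon: 1158.28 / 138 = 8.393 MeV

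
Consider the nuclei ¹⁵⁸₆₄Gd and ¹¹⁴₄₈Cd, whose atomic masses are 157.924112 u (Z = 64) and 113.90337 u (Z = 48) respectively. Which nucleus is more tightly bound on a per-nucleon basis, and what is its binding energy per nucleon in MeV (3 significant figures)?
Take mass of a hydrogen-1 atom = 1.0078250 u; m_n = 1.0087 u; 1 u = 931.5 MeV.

¹¹⁴₄₈Cd; 8.55 MeV/nucleon

¹⁵⁸₆₄Gd: Σm = 64(1.0078250) + 94(1.0087) = 159.3186000 u; Δm = 1.3944880 u; E_B = 1298.97 MeV; E_B/A = 8.221 MeV
¹¹⁴₄₈Cd: Σm = 48(1.0078250) + 66(1.0087) = 114.9498000 u; Δm = 1.0464300 u; E_B = 974.75 MeV; E_B/A = 8.550 MeV
¹¹⁴₄₈Cd has the higher binding energy per nucleon, so it is the more tightly bound nucleus.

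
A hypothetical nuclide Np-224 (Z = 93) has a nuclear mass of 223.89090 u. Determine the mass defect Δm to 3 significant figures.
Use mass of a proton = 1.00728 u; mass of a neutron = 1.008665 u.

1.92 u

The nucleus contains 93 protons and 224 − 93 = 131 neutrons.
Mass of separated nucleons = 93(1.00728) + 131(1.008665) = 93.67704 + 132.135115 = 225.812155 u
The mass defect is 225.812155 − 223.89090 = 1.921255 u.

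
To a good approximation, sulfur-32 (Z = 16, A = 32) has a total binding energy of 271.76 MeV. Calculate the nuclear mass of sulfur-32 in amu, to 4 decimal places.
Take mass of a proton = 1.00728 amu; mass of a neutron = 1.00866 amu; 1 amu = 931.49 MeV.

31.9633 amu

Mass defect = 271.76 MeV / (931.49 MeV/amu) = 0.291748 amu
Constituent mass = 16(1.00728) + 16(1.00866) = 32.25504 amu
Nuclear mass = 32.25504 − 0.291748 = 31.963292 amu ≈ 31.9633 amu (to 4 decimal places)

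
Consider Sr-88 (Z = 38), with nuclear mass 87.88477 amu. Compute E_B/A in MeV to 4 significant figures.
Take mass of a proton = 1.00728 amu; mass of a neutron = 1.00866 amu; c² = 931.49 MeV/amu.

With 38 protons and 50 neutrons (A = 88):
Σm = 38·m_p + 50·m_n = 38.27664 + 50.43300 = 88.70964 amu
The mass defect is 88.70964 − 87.88477 = 0.82487 amu.
Converting to energy: 0.82487 amu × 931.49 MeV/amu = 768.358 MeV
BE/A = 768.358 MeV / 88 = 8.731 MeV/nucleon

8.731 MeV/nucleon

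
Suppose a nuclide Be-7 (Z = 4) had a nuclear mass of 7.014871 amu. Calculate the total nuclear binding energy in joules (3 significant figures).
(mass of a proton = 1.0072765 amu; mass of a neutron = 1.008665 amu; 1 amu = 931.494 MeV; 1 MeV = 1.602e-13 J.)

The nucleus contains 4 protons and 7 − 4 = 3 neutrons.
Mass of separated nucleons = 4(1.0072765) + 3(1.008665) = 4.0291060 + 3.025995 = 7.0551010 amu
Mass defect Δm = 7.0551010 − 7.014871 = 0.0402300 amu
Converting to energy: 0.0402300 amu × 931.494 MeV/amu = 37.4740 MeV
In joules: 37.4740 MeV × 1.602e-13 J/MeV = 6.0033e-12 J

6.00e-12 J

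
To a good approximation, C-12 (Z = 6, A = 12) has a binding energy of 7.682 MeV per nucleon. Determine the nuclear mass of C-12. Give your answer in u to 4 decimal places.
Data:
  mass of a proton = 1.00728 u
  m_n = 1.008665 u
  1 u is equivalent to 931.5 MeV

Total binding energy = 12 × 7.682 = 92.184 MeV
Mass defect = 92.184 MeV / (931.5 MeV/u) = 0.098963 u
Constituent mass = 6(1.00728) + 6(1.008665) = 12.095670 u
Nuclear mass = 12.095670 − 0.098963 = 11.996707 u ≈ 11.9967 u (to 4 decimal places)

11.9967 u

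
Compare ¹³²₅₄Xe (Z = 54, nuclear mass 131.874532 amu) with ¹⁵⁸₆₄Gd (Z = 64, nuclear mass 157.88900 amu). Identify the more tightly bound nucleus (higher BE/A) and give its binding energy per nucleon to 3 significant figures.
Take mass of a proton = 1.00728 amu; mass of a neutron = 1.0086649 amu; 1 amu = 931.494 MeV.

¹³²₅₄Xe; 8.43 MeV/nucleon

¹³²₅₄Xe: Σm = 54(1.00728) + 78(1.0086649) = 133.0689822 amu; Δm = 1.1944502 amu; E_B = 1112.6 MeV; E_B/A = 8.429 MeV
¹⁵⁸₆₄Gd: Σm = 64(1.00728) + 94(1.0086649) = 159.2804206 amu; Δm = 1.3914206 amu; E_B = 1296.1 MeV; E_B/A = 8.203 MeV
¹³²₅₄Xe has the higher binding energy per nucleon, so it is the more tightly bound nucleus.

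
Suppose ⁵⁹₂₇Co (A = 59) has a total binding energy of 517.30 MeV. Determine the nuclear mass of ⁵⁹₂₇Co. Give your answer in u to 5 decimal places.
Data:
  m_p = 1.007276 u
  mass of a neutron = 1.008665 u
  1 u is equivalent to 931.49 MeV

58.91839 u

Mass defect = 517.30 MeV / (931.49 MeV/u) = 0.5553468 u
Constituent mass = 27(1.007276) + 32(1.008665) = 59.473732 u
Nuclear mass = 59.473732 − 0.5553468 = 58.9183852 u ≈ 58.91839 u (to 5 decimal places)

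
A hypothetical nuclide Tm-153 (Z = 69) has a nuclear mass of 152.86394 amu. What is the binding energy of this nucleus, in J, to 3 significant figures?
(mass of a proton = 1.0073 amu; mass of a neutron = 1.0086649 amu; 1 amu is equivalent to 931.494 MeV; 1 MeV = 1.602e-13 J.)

Z = 69, so N = A − Z = 153 − 69 = 84.
Total constituent mass: 69 × 1.0073 + 84 × 1.0086649 = 154.2315516 amu
Δm = 154.2315516 − 152.86394 = 1.3676116 amu
Converting to energy: 1.3676116 amu × 931.494 MeV/amu = 1273.92 MeV
In joules: 1273.92 MeV × 1.602e-13 J/MeV = 2.0408e-10 J

2.04e-10 J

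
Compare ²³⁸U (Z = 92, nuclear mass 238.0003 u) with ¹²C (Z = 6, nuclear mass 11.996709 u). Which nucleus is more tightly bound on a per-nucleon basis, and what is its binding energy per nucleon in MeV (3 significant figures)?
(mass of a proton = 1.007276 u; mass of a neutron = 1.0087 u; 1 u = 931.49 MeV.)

¹²C; 7.70 MeV/nucleon

²³⁸U: Σm = 92(1.007276) + 146(1.0087) = 239.939592 u; Δm = 1.939292 u; E_B = 1806.4 MeV; E_B/A = 7.590 MeV
¹²C: Σm = 6(1.007276) + 6(1.0087) = 12.095856 u; Δm = 0.099147 u; E_B = 92.354 MeV; E_B/A = 7.696 MeV
¹²C has the higher binding energy per nucleon, so it is the more tightly bound nucleus.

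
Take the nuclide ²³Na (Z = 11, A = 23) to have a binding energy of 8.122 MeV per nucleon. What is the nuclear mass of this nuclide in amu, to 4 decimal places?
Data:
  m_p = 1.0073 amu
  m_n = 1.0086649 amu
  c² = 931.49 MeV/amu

22.9837 amu

Total binding energy = 23 × 8.122 = 186.806 MeV
Mass defect = 186.806 MeV / (931.49 MeV/amu) = 0.200545 amu
Constituent mass = 11(1.0073) + 12(1.0086649) = 23.1842788 amu
Nuclear mass = 23.1842788 − 0.200545 = 22.9837338 amu ≈ 22.9837 amu (to 4 decimal places)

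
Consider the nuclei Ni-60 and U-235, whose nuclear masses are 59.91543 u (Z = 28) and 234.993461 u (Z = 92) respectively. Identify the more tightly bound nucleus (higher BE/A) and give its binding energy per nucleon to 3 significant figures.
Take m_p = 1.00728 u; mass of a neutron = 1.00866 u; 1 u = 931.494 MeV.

Ni-60: Σm = 28(1.00728) + 32(1.00866) = 60.48096 u; Δm = 0.56553 u; E_B = 526.79 MeV; E_B/A = 8.780 MeV
U-235: Σm = 92(1.00728) + 143(1.00866) = 236.90814 u; Δm = 1.914679 u; E_B = 1783.5 MeV; E_B/A = 7.589 MeV
Ni-60 has the higher binding energy per nucleon, so it is the more tightly bound nucleus.

Ni-60; 8.78 MeV/nucleon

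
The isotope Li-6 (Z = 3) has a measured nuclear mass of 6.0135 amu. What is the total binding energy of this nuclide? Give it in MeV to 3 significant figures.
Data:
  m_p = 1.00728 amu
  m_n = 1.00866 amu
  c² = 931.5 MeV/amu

The nucleus contains 3 protons and 6 − 3 = 3 neutrons.
Total constituent mass: 3 × 1.00728 + 3 × 1.00866 = 6.04782 amu
Δm = 6.04782 − 6.0135 = 0.03432 amu
Converting to energy: 0.03432 amu × 931.5 MeV/amu = 31.9691 MeV

32.0 MeV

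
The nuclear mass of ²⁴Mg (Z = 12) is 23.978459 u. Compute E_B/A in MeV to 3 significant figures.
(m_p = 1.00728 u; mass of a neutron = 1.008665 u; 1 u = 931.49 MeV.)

8.26 MeV/nucleon

Z = 12, so N = A − Z = 24 − 12 = 12.
Mass of separated nucleons = 12(1.00728) + 12(1.008665) = 12.08736 + 12.103980 = 24.191340 u
Mass defect Δm = 24.191340 − 23.978459 = 0.212881 u
E_B = 0.212881 × 931.49 = 198.297 MeV
BE/A = 198.297 MeV / 24 = 8.262 MeV/nucleon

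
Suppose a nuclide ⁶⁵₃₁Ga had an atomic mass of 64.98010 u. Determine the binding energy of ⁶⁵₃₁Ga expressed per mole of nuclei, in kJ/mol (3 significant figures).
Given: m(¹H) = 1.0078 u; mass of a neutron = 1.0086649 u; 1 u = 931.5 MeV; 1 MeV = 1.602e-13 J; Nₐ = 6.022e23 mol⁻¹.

Σm = 31·m(¹H) + 34·m_n = 31.2418 + 34.2946066 = 65.5364066 u
Δm = 65.5364066 − 64.98010 = 0.5563066 u
E_B = 0.5563066 × 931.5 = 518.200 MeV
Per nucleus in joules: 518.200 MeV × 1.602e-13 J/MeV = 8.3016e-11 J
Per mole: 8.3016e-11 J × 6.022e23 mol⁻¹ = 4.9992e+13 J/mol

5.00e+10 kJ/mol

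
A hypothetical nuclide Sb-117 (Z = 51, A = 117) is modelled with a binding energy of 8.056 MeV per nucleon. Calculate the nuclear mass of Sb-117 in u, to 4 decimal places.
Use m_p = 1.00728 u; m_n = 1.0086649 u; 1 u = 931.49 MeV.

116.9313 u

Total binding energy = 117 × 8.056 = 942.552 MeV
Mass defect = 942.552 MeV / (931.49 MeV/u) = 1.011876 u
Constituent mass = 51(1.00728) + 66(1.0086649) = 117.9431634 u
Nuclear mass = 117.9431634 − 1.011876 = 116.9312874 u ≈ 116.9313 u (to 4 decimal places)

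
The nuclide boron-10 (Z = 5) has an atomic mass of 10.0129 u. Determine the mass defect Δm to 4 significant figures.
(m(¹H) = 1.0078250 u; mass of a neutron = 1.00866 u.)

0.06953 u

Σm = 5·m(¹H) + 5·m_n = 5.0391250 + 5.04330 = 10.0824250 u
The mass defect is 10.0824250 − 10.0129 = 0.0695250 u.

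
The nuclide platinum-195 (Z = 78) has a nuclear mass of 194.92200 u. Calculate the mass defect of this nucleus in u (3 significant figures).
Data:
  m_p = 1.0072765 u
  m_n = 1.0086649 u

1.66 u

With 78 protons and 117 neutrons (A = 195):
Mass of separated nucleons = 78(1.0072765) + 117(1.0086649) = 78.5675670 + 118.0137933 = 196.5813603 u
The mass defect is 196.5813603 − 194.92200 = 1.6593603 u.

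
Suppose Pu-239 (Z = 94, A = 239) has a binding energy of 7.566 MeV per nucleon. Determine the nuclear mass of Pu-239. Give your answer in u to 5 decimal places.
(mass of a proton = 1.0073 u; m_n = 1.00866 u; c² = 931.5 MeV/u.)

Total binding energy = 239 × 7.566 = 1808.274 MeV
Mass defect = 1808.274 MeV / (931.5 MeV/u) = 1.9412496 u
Constituent mass = 94(1.0073) + 145(1.00866) = 240.94190 u
Nuclear mass = 240.94190 − 1.9412496 = 239.0006504 u ≈ 239.00065 u (to 5 decimal places)

239.00065 u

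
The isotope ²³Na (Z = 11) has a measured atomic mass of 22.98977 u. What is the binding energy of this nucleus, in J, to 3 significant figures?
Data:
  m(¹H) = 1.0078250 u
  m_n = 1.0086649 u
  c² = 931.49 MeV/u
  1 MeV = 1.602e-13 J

Σm = 11·m(¹H) + 12·m_n = 11.0860750 + 12.1039788 = 23.1900538 u
Mass defect Δm = 23.1900538 − 22.98977 = 0.2002838 u
E_B = 0.2002838 × 931.49 = 186.562 MeV
In joules: 186.562 MeV × 1.602e-13 J/MeV = 2.9887e-11 J

2.99e-11 J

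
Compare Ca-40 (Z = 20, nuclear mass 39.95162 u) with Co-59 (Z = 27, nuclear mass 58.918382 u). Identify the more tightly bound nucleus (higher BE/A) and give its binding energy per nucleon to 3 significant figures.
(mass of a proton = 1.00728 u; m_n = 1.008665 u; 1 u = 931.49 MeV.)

Ca-40: Σm = 20(1.00728) + 20(1.008665) = 40.318900 u; Δm = 0.367280 u; E_B = 342.12 MeV; E_B/A = 8.553 MeV
Co-59: Σm = 27(1.00728) + 32(1.008665) = 59.473840 u; Δm = 0.555458 u; E_B = 517.404 MeV; E_B/A = 8.770 MeV
Co-59 has the higher binding energy per nucleon, so it is the more tightly bound nucleus.

Co-59; 8.77 MeV/nucleon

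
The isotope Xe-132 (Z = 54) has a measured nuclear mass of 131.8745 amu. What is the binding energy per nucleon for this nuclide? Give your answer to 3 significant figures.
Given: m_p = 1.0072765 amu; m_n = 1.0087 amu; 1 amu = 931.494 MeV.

Σm = 54·m_p + 78·m_n = 54.3929310 + 78.6786 = 133.0715310 amu
The mass defect is 133.0715310 − 131.8745 = 1.1970310 amu.
Binding energy = Δm·c² = 1.1970310 × 931.494 MeV/amu = 1115.03 MeV
Dividing by A = 132 gives 8.447 MeV per nucleon.

8.45 MeV/nucleon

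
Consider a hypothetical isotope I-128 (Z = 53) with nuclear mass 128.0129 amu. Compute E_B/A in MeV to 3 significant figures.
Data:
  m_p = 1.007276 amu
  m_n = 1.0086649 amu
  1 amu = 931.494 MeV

Z = 53, so N = A − Z = 128 − 53 = 75.
Σm = 53·m_p + 75·m_n = 53.385628 + 75.6498675 = 129.0354955 amu
Δm = 129.0354955 − 128.0129 = 1.0225955 amu
Binding energy = Δm·c² = 1.0225955 × 931.494 MeV/amu = 952.542 MeV
BE/A = 952.542 MeV / 128 = 7.442 MeV/nucleon

7.44 MeV/nucleon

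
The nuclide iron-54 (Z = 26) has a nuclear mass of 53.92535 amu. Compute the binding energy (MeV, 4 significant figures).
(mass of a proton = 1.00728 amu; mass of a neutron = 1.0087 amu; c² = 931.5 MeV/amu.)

472.8 MeV

The nucleus contains 26 protons and 54 − 26 = 28 neutrons.
Mass of separated nucleons = 26(1.00728) + 28(1.0087) = 26.18928 + 28.2436 = 54.43288 amu
The mass defect is 54.43288 − 53.92535 = 0.50753 amu.
Binding energy = Δm·c² = 0.50753 × 931.5 MeV/amu = 472.764 MeV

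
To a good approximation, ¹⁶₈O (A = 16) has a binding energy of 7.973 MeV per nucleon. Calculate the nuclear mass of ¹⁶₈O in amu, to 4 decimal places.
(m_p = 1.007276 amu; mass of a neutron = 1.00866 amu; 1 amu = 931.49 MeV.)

15.9905 amu

Total binding energy = 16 × 7.973 = 127.568 MeV
Mass defect = 127.568 MeV / (931.49 MeV/amu) = 0.136950 amu
Constituent mass = 8(1.007276) + 8(1.00866) = 16.127488 amu
Nuclear mass = 16.127488 − 0.136950 = 15.990538 amu ≈ 15.9905 amu (to 4 decimal places)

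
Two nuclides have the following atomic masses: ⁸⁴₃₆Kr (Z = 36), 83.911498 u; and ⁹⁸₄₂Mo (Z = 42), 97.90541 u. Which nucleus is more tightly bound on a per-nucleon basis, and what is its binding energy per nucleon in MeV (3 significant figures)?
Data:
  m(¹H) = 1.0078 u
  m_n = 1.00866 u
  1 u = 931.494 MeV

⁸⁴₃₆Kr: Σm = 36(1.0078) + 48(1.00866) = 84.69648 u; Δm = 0.784982 u; E_B = 731.206 MeV; E_B/A = 8.7048 MeV
⁹⁸₄₂Mo: Σm = 42(1.0078) + 56(1.00866) = 98.81256 u; Δm = 0.90715 u; E_B = 845.00 MeV; E_B/A = 8.622 MeV
⁸⁴₃₆Kr has the higher binding energy per nucleon, so it is the more tightly bound nucleus.

⁸⁴₃₆Kr; 8.70 MeV/nucleon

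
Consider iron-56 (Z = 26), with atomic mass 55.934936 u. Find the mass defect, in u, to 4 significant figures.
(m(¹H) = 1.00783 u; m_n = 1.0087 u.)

Z = 26, so N = A − Z = 56 − 26 = 30.
Σm = 26·m(¹H) + 30·m_n = 26.20358 + 30.2610 = 56.46458 u
Δm = 56.46458 − 55.934936 = 0.529644 u

0.5296 u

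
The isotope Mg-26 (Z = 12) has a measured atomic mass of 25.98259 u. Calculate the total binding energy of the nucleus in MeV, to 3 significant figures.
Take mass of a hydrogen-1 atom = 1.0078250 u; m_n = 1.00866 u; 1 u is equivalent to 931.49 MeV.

217 MeV

With 12 protons and 14 neutrons (A = 26):
Total constituent mass: 12 × 1.0078250 + 14 × 1.00866 = 26.2151400 u
Δm = 26.2151400 − 25.98259 = 0.2325500 u
E_B = 0.2325500 × 931.49 = 216.618 MeV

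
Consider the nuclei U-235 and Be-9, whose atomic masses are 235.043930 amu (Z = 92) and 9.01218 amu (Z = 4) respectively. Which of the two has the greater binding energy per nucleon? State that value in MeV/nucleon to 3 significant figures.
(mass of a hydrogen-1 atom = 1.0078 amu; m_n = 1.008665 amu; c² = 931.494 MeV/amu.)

U-235; 7.58 MeV/nucleon

U-235: Σm = 92(1.0078) + 143(1.008665) = 236.956695 amu; Δm = 1.912765 amu; E_B = 1781.7 MeV; E_B/A = 7.582 MeV
Be-9: Σm = 4(1.0078) + 5(1.008665) = 9.074525 amu; Δm = 0.062345 amu; E_B = 58.074 MeV; E_B/A = 6.453 MeV
U-235 has the higher binding energy per nucleon, so it is the more tightly bound nucleus.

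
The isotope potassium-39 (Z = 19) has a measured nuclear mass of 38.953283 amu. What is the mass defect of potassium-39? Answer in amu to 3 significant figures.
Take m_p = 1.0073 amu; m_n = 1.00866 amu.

0.359 amu

Total constituent mass: 19 × 1.0073 + 20 × 1.00866 = 39.31190 amu
The mass defect is 39.31190 − 38.953283 = 0.358617 amu.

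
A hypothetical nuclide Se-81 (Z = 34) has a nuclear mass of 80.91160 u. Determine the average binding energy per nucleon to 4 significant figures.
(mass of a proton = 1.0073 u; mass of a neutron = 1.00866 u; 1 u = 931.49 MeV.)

Z = 34, so N = A − Z = 81 − 34 = 47.
Total constituent mass: 34 × 1.0073 + 47 × 1.00866 = 81.65522 u
Δm = 81.65522 − 80.91160 = 0.74362 u
Converting to energy: 0.74362 u × 931.49 MeV/u = 692.675 MeV
Dividing by A = 81 gives 8.552 MeV per nucleon.

8.552 MeV/nucleon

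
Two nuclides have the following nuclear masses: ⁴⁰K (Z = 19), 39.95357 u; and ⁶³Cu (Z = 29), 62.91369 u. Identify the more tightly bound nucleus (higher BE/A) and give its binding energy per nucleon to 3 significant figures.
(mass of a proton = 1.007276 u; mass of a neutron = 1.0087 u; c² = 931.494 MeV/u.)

⁶³Cu; 8.77 MeV/nucleon

⁴⁰K: Σm = 19(1.007276) + 21(1.0087) = 40.320944 u; Δm = 0.367374 u; E_B = 342.21 MeV; E_B/A = 8.555 MeV
⁶³Cu: Σm = 29(1.007276) + 34(1.0087) = 63.506804 u; Δm = 0.593114 u; E_B = 552.48 MeV; E_B/A = 8.770 MeV
⁶³Cu has the higher binding energy per nucleon, so it is the more tightly bound nucleus.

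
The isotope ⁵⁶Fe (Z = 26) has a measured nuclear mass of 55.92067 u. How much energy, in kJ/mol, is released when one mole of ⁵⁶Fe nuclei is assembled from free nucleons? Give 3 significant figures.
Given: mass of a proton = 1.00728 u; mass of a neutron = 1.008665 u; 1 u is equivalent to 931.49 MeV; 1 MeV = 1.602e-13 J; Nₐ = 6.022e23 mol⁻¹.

4.75e+10 kJ/mol

Mass of separated nucleons = 26(1.00728) + 30(1.008665) = 26.18928 + 30.259950 = 56.449230 u
The mass defect is 56.449230 − 55.92067 = 0.528560 u.
Converting to energy: 0.528560 u × 931.49 MeV/u = 492.348 MeV
Per nucleus in joules: 492.348 MeV × 1.602e-13 J/MeV = 7.8874e-11 J
Per mole: 7.8874e-11 J × 6.022e23 mol⁻¹ = 4.7498e+13 J/mol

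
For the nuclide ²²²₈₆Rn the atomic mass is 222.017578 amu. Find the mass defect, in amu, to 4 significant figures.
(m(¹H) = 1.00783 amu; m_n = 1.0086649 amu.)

With 86 protons and 136 neutrons (A = 222):
Σm = 86·m(¹H) + 136·m_n = 86.67338 + 137.1784264 = 223.8518064 amu
Mass defect Δm = 223.8518064 − 222.017578 = 1.8342284 amu

1.834 amu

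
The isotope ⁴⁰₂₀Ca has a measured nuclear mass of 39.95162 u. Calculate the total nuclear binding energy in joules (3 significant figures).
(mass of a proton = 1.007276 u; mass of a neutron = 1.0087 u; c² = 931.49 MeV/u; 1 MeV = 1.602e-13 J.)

5.49e-11 J

Σm = 20·m_p + 20·m_n = 20.145520 + 20.1740 = 40.319520 u
Mass defect Δm = 40.319520 − 39.95162 = 0.367900 u
Binding energy = Δm·c² = 0.367900 × 931.49 MeV/u = 342.695 MeV
In joules: 342.695 MeV × 1.602e-13 J/MeV = 5.4900e-11 J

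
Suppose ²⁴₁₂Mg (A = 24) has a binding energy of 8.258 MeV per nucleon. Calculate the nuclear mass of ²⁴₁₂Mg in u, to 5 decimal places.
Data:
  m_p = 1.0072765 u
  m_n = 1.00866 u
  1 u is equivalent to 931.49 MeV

Total binding energy = 24 × 8.258 = 198.192 MeV
Mass defect = 198.192 MeV / (931.49 MeV/u) = 0.2127688 u
Constituent mass = 12(1.0072765) + 12(1.00866) = 24.1912380 u
Nuclear mass = 24.1912380 − 0.2127688 = 23.9784692 u ≈ 23.97847 u (to 5 decimal places)

23.97847 u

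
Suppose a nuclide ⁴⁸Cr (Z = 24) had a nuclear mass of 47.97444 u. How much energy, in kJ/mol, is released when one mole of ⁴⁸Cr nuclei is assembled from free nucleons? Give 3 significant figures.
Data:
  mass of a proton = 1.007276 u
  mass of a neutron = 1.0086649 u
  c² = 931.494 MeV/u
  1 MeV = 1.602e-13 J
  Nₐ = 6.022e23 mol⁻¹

Z = 24, so N = A − Z = 48 − 24 = 24.
Σm = 24·m_p + 24·m_n = 24.174624 + 24.2079576 = 48.3825816 u
The mass defect is 48.3825816 − 47.97444 = 0.4081416 u.
E_B = 0.4081416 × 931.494 = 380.181 MeV
Per nucleus in joules: 380.181 MeV × 1.602e-13 J/MeV = 6.0905e-11 J
Per mole: 6.0905e-11 J × 6.022e23 mol⁻¹ = 3.6677e+13 J/mol

3.67e+10 kJ/mol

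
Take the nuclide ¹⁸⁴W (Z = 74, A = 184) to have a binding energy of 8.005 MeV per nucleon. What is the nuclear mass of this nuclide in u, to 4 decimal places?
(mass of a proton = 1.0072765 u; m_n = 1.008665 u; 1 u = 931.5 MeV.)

183.9104 u

Total binding energy = 184 × 8.005 = 1472.920 MeV
Mass defect = 1472.920 MeV / (931.5 MeV/u) = 1.581235 u
Constituent mass = 74(1.0072765) + 110(1.008665) = 185.4916110 u
Nuclear mass = 185.4916110 − 1.581235 = 183.9103760 u ≈ 183.9104 u (to 4 decimal places)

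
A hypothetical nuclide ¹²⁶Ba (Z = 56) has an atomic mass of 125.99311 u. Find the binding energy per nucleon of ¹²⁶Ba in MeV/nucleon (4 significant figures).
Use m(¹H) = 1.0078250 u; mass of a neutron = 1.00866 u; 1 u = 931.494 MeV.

Total constituent mass: 56 × 1.0078250 + 70 × 1.00866 = 127.0444000 u
Mass defect Δm = 127.0444000 − 125.99311 = 1.0512900 u
Binding energy = Δm·c² = 1.0512900 × 931.494 MeV/u = 979.270 MeV
BE/A = 979.270 MeV / 126 = 7.772 MeV/nucleon

7.772 MeV/nucleon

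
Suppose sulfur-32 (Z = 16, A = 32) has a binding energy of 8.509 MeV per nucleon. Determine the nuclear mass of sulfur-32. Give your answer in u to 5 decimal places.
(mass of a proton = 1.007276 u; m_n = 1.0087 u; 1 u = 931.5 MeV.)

31.96330 u

Total binding energy = 32 × 8.509 = 272.288 MeV
Mass defect = 272.288 MeV / (931.5 MeV/u) = 0.2923113 u
Constituent mass = 16(1.007276) + 16(1.0087) = 32.255616 u
Nuclear mass = 32.255616 − 0.2923113 = 31.9633047 u ≈ 31.96330 u (to 5 decimal places)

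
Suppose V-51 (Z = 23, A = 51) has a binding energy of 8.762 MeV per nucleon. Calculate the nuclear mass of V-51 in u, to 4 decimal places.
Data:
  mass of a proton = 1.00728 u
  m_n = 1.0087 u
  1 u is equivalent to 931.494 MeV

Total binding energy = 51 × 8.762 = 446.862 MeV
Mass defect = 446.862 MeV / (931.494 MeV/u) = 0.479726 u
Constituent mass = 23(1.00728) + 28(1.0087) = 51.41104 u
Nuclear mass = 51.41104 − 0.479726 = 50.931314 u ≈ 50.9313 u (to 4 decimal places)

50.9313 u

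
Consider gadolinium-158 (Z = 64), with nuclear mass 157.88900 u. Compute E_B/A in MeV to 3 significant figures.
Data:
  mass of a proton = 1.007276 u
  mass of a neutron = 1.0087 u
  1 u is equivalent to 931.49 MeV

8.22 MeV/nucleon

With 64 protons and 94 neutrons (A = 158):
Σm = 64·m_p + 94·m_n = 64.465664 + 94.8178 = 159.283464 u
The mass defect is 159.283464 − 157.88900 = 1.394464 u.
E_B = 1.394464 × 931.49 = 1298.93 MeV
Per nucleon: 1298.93 / 158 = 8.221 MeV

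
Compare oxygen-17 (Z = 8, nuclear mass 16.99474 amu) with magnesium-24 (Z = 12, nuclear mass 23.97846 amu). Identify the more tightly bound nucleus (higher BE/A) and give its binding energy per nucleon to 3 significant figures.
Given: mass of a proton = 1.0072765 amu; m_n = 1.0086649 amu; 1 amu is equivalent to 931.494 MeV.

oxygen-17: Σm = 8(1.0072765) + 9(1.0086649) = 17.1361961 amu; Δm = 0.1414561 amu; E_B = 131.77 MeV; E_B/A = 7.751 MeV
magnesium-24: Σm = 12(1.0072765) + 12(1.0086649) = 24.1912968 amu; Δm = 0.2128368 amu; E_B = 198.26 MeV; E_B/A = 8.261 MeV
magnesium-24 has the higher binding energy per nucleon, so it is the more tightly bound nucleus.

magnesium-24; 8.26 MeV/nucleon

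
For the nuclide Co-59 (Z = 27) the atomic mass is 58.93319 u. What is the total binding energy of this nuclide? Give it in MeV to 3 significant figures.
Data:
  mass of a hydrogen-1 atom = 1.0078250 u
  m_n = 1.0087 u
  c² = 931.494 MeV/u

The nucleus contains 27 protons and 59 − 27 = 32 neutrons.
Mass of separated nucleons = 27(1.0078250) + 32(1.0087) = 27.2112750 + 32.2784 = 59.4896750 u
The mass defect is 59.4896750 − 58.93319 = 0.5564850 u.
Converting to energy: 0.5564850 u × 931.494 MeV/u = 518.362 MeV

518 MeV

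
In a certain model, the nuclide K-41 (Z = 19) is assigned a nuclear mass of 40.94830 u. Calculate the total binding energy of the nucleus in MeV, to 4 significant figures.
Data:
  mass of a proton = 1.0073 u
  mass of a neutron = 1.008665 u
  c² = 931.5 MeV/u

Σm = 19·m_p + 22·m_n = 19.1387 + 22.190630 = 41.329330 u
Mass defect Δm = 41.329330 − 40.94830 = 0.381030 u
Binding energy = Δm·c² = 0.381030 × 931.5 MeV/u = 354.929 MeV

354.9 MeV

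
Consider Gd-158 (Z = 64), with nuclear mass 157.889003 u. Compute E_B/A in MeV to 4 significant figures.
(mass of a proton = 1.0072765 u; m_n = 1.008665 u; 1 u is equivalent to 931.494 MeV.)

8.202 MeV/nucleon

The nucleus contains 64 protons and 158 − 64 = 94 neutrons.
Total constituent mass: 64 × 1.0072765 + 94 × 1.008665 = 159.2802060 u
The mass defect is 159.2802060 − 157.889003 = 1.3912030 u.
Binding energy = Δm·c² = 1.3912030 × 931.494 MeV/u = 1295.90 MeV
Per nucleon: 1295.90 / 158 = 8.202 MeV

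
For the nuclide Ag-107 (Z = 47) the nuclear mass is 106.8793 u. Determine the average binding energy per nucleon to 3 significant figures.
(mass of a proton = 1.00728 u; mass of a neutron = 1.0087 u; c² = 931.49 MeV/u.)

The nucleus contains 47 protons and 107 − 47 = 60 neutrons.
Mass of separated nucleons = 47(1.00728) + 60(1.0087) = 47.34216 + 60.5220 = 107.86416 u
Δm = 107.86416 − 106.8793 = 0.98486 u
Binding energy = Δm·c² = 0.98486 × 931.49 MeV/u = 917.387 MeV
Dividing by A = 107 gives 8.574 MeV per nucleon.

8.57 MeV/nucleon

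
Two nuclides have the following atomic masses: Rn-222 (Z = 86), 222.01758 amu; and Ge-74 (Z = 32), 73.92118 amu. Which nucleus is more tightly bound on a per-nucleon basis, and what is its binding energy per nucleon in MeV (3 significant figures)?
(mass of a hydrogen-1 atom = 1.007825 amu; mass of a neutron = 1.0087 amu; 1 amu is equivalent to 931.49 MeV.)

Ge-74; 8.74 MeV/nucleon

Rn-222: Σm = 86(1.007825) + 136(1.0087) = 223.856150 amu; Δm = 1.838570 amu; E_B = 1712.6 MeV; E_B/A = 7.714 MeV
Ge-74: Σm = 32(1.007825) + 42(1.0087) = 74.615800 amu; Δm = 0.694620 amu; E_B = 647.03 MeV; E_B/A = 8.744 MeV
Ge-74 has the higher binding energy per nucleon, so it is the more tightly bound nucleus.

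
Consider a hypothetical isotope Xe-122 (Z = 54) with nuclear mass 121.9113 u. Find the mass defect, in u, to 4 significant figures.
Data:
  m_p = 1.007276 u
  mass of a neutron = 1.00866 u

1.070 u

Z = 54, so N = A − Z = 122 − 54 = 68.
Total constituent mass: 54 × 1.007276 + 68 × 1.00866 = 122.981784 u
Mass defect Δm = 122.981784 − 121.9113 = 1.070484 u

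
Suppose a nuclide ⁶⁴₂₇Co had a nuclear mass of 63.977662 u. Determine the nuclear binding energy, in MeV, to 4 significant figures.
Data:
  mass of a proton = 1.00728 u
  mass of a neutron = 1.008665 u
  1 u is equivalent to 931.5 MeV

502.5 MeV

Z = 27, so N = A − Z = 64 − 27 = 37.
Mass of separated nucleons = 27(1.00728) + 37(1.008665) = 27.19656 + 37.320605 = 64.517165 u
Mass defect Δm = 64.517165 − 63.977662 = 0.539503 u
E_B = 0.539503 × 931.5 = 502.547 MeV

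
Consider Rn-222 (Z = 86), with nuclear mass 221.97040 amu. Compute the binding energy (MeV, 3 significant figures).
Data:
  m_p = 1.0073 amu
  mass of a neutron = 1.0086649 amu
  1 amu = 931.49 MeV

1710 MeV

The nucleus contains 86 protons and 222 − 86 = 136 neutrons.
Σm = 86·m_p + 136·m_n = 86.6278 + 137.1784264 = 223.8062264 amu
Mass defect Δm = 223.8062264 − 221.97040 = 1.8358264 amu
Converting to energy: 1.8358264 amu × 931.49 MeV/amu = 1710.05 MeV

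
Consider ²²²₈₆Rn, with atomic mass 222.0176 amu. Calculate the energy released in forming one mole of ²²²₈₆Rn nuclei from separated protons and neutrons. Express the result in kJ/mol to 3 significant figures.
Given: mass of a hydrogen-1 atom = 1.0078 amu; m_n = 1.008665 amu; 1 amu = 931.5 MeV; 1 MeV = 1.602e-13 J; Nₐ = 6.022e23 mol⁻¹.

1.65e+11 kJ/mol

With 86 protons and 136 neutrons (A = 222):
Mass of separated nucleons = 86(1.0078) + 136(1.008665) = 86.6708 + 137.178440 = 223.849240 amu
Mass defect Δm = 223.849240 − 222.0176 = 1.831640 amu
Binding energy = Δm·c² = 1.831640 × 931.5 MeV/amu = 1706.17 MeV
Per nucleus in joules: 1706.17 MeV × 1.602e-13 J/MeV = 2.7333e-10 J
Per mole: 2.7333e-10 J × 6.022e23 mol⁻¹ = 1.6460e+14 J/mol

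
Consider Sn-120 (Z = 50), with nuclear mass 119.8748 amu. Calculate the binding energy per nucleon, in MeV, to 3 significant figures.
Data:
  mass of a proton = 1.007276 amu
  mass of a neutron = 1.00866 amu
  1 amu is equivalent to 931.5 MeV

Mass of separated nucleons = 50(1.007276) + 70(1.00866) = 50.363800 + 70.60620 = 120.970000 amu
The mass defect is 120.970000 − 119.8748 = 1.095200 amu.
Converting to energy: 1.095200 amu × 931.5 MeV/amu = 1020.179 MeV
BE/A = 1020.179 MeV / 120 = 8.501 MeV/nucleon

8.50 MeV/nucleon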